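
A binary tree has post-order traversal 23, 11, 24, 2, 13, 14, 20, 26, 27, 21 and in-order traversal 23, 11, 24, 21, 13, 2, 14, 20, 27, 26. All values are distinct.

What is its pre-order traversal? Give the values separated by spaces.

21 24 11 23 27 20 14 13 2 26

The last element of post-order is the root; it splits in-order into left and right subtrees.
Root 21: left subtree has 3 nodes {23, 11, 24}, right has 6 {13, 2, 14, 20, 27, 26}.
  Root 24: left subtree has 2 nodes {23, 11}, right has 0 { }.
    Root 11: left subtree has 1 node {23}, right has 0 { }.
  Root 27: left subtree has 4 nodes {13, 2, 14, 20}, right has 1 {26}.
    Root 20: left subtree has 3 nodes {13, 2, 14}, right has 0 { }.
      Root 14: left subtree has 2 nodes {13, 2}, right has 0 { }.
        Root 13: left subtree has 0 nodes { }, right has 1 {2}.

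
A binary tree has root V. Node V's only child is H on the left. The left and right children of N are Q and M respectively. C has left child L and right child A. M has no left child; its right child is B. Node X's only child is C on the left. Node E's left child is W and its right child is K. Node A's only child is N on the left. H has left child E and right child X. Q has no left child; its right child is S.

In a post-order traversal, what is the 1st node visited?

W

Post-order visits the left subtree, then the right subtree, then the node.
At V: go left to H.
  At H: go left to E.
    At E: go left to W.
      W is a leaf — visit W.
    At E: go right to K.
      K is a leaf — visit K.
    Visit E.
  At H: go right to X.
    At X: go left to C.
      At C: go left to L.
        L is a leaf — visit L.
      At C: go right to A.
        At A: go left to N.
          At N: go left to Q.
            At Q: no left child.
            At Q: go right to S.
              S is a leaf — visit S.
            Visit Q.
          At N: go right to M.
            At M: no left child.
            At M: go right to B.
              B is a leaf — visit B.
            Visit M.
          Visit N.
        At A: no right child.
        Visit A.
      Visit C.
    At X: no right child.
    Visit X.
  Visit H.
At V: no right child.
Visit V.
Full post-order sequence: W, K, E, L, S, Q, B, M, N, A, C, X, H, V.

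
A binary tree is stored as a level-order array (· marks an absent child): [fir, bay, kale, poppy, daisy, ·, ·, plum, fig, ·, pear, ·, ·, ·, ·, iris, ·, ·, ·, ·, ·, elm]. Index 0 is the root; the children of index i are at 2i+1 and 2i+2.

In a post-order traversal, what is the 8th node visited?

Post-order visits the left subtree, then the right subtree, then the node.
At fir: go left to bay.
  At bay: go left to poppy.
    At poppy: go left to plum.
      At plum: go left to iris.
        iris is a leaf — visit iris.
      At plum: no right child.
      Visit plum.
    At poppy: go right to fig.
      fig is a leaf — visit fig.
    Visit poppy.
  At bay: go right to daisy.
    At daisy: no left child.
    At daisy: go right to pear.
      At pear: go left to elm.
        elm is a leaf — visit elm.
      At pear: no right child.
      Visit pear.
    Visit daisy.
  Visit bay.
At fir: go right to kale.
  kale is a leaf — visit kale.
Visit fir.
Full post-order sequence: iris, plum, fig, poppy, elm, pear, daisy, bay, kale, fir.

bay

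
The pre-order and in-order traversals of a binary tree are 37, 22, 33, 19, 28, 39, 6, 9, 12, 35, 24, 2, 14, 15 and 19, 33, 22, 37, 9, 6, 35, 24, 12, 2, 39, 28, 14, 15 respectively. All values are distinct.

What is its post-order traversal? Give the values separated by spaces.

19 33 22 9 24 35 2 12 6 39 15 14 28 37

The first element of pre-order is the root; it splits in-order into left and right subtrees.
Root 37: left subtree has 3 nodes {19, 33, 22}, right has 10 {9, 6, 35, 24, 12, 2, 39, 28, 14, 15}.
  Root 22: left subtree has 2 nodes {19, 33}, right has 0 { }.
    Root 33: left subtree has 1 node {19}, right has 0 { }.
  Root 28: left subtree has 7 nodes {9, 6, 35, 24, 12, 2, 39}, right has 2 {14, 15}.
    Root 39: left subtree has 6 nodes {9, 6, 35, 24, 12, 2}, right has 0 { }.
      Root 6: left subtree has 1 node {9}, right has 4 {35, 24, 12, 2}.
        Root 12: left subtree has 2 nodes {35, 24}, right has 1 {2}.
          Root 35: left subtree has 0 nodes { }, right has 1 {24}.
    Root 14: left subtree has 0 nodes { }, right has 1 {15}.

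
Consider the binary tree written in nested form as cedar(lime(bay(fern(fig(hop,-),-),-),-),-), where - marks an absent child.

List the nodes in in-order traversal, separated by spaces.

hop fig fern bay lime cedar

In-order visits the left subtree, then the node, then the right subtree.
At cedar: go left to lime.
  At lime: go left to bay.
    At bay: go left to fern.
      At fern: go left to fig.
        At fig: go left to hop.
          hop is a leaf — visit hop.
        Visit fig.
        At fig: no right child.
      Visit fern.
      At fern: no right child.
    Visit bay.
    At bay: no right child.
  Visit lime.
  At lime: no right child.
Visit cedar.
At cedar: no right child.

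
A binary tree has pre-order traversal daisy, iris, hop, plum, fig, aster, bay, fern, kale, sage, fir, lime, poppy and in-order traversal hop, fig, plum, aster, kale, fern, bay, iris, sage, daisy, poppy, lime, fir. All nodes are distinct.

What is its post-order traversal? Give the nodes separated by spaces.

The first element of pre-order is the root; it splits in-order into left and right subtrees.
Root daisy: left subtree has 9 nodes {hop, fig, plum, aster, kale, fern, bay, iris, sage}, right has 3 {poppy, lime, fir}.
  Root iris: left subtree has 7 nodes {hop, fig, plum, aster, kale, fern, bay}, right has 1 {sage}.
    Root hop: left subtree has 0 nodes { }, right has 6 {fig, plum, aster, kale, fern, bay}.
      Root plum: left subtree has 1 node {fig}, right has 4 {aster, kale, fern, bay}.
        Root aster: left subtree has 0 nodes { }, right has 3 {kale, fern, bay}.
          Root bay: left subtree has 2 nodes {kale, fern}, right has 0 { }.
            Root fern: left subtree has 1 node {kale}, right has 0 { }.
  Root fir: left subtree has 2 nodes {poppy, lime}, right has 0 { }.
    Root lime: left subtree has 1 node {poppy}, right has 0 { }.

fig kale fern bay aster plum hop sage iris poppy lime fir daisy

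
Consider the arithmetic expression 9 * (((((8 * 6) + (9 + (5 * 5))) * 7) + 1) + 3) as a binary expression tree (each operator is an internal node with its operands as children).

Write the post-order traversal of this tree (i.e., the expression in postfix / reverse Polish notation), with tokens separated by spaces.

Post-order on an expression tree gives postfix notation: for each operator, emit left operand, right operand, then the operator.

9 8 6 * 9 5 5 * + + 7 * 1 + 3 + *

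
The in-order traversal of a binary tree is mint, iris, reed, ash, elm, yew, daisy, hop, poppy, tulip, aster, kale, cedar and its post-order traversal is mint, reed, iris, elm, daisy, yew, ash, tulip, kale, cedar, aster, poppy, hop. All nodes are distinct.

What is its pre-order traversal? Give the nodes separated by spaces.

hop ash iris mint reed yew elm daisy poppy aster tulip cedar kale

The last element of post-order is the root; it splits in-order into left and right subtrees.
Root hop: left subtree has 7 nodes {mint, iris, reed, ash, elm, yew, daisy}, right has 5 {poppy, tulip, aster, kale, cedar}.
  Root ash: left subtree has 3 nodes {mint, iris, reed}, right has 3 {elm, yew, daisy}.
    Root iris: left subtree has 1 node {mint}, right has 1 {reed}.
    Root yew: left subtree has 1 node {elm}, right has 1 {daisy}.
  Root poppy: left subtree has 0 nodes { }, right has 4 {tulip, aster, kale, cedar}.
    Root aster: left subtree has 1 node {tulip}, right has 2 {kale, cedar}.
      Root cedar: left subtree has 1 node {kale}, right has 0 { }.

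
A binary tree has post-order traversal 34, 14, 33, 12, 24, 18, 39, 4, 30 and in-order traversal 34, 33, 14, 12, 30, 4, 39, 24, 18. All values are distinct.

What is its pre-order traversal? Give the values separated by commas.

30, 12, 33, 34, 14, 4, 39, 18, 24

The last element of post-order is the root; it splits in-order into left and right subtrees.
Root 30: left subtree has 4 nodes {34, 33, 14, 12}, right has 4 {4, 39, 24, 18}.
  Root 12: left subtree has 3 nodes {34, 33, 14}, right has 0 { }.
    Root 33: left subtree has 1 node {34}, right has 1 {14}.
  Root 4: left subtree has 0 nodes { }, right has 3 {39, 24, 18}.
    Root 39: left subtree has 0 nodes { }, right has 2 {24, 18}.
      Root 18: left subtree has 1 node {24}, right has 0 { }.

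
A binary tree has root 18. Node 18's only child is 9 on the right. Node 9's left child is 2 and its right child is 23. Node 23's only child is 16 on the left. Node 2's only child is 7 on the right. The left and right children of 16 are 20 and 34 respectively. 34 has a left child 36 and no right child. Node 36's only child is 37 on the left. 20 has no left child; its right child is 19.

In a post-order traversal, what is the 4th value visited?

Post-order visits the left subtree, then the right subtree, then the node.
At 18: no left child.
At 18: go right to 9.
  At 9: go left to 2.
    At 2: no left child.
    At 2: go right to 7.
      7 is a leaf — visit 7.
    Visit 2.
  At 9: go right to 23.
    At 23: go left to 16.
      At 16: go left to 20.
        At 20: no left child.
        At 20: go right to 19.
          19 is a leaf — visit 19.
        Visit 20.
      At 16: go right to 34.
        At 34: go left to 36.
          At 36: go left to 37.
            37 is a leaf — visit 37.
          At 36: no right child.
          Visit 36.
        At 34: no right child.
        Visit 34.
      Visit 16.
    At 23: no right child.
    Visit 23.
  Visit 9.
Visit 18.
Full post-order sequence: 7, 2, 19, 20, 37, 36, 34, 16, 23, 9, 18.

20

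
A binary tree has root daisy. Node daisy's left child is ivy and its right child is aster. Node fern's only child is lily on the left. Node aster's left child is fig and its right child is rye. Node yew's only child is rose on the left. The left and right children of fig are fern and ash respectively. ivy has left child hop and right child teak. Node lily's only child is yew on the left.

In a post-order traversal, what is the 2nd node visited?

teak

Post-order visits the left subtree, then the right subtree, then the node.
At daisy: go left to ivy.
  At ivy: go left to hop.
    hop is a leaf — visit hop.
  At ivy: go right to teak.
    teak is a leaf — visit teak.
  Visit ivy.
At daisy: go right to aster.
  At aster: go left to fig.
    At fig: go left to fern.
      At fern: go left to lily.
        At lily: go left to yew.
          At yew: go left to rose.
            rose is a leaf — visit rose.
          At yew: no right child.
          Visit yew.
        At lily: no right child.
        Visit lily.
      At fern: no right child.
      Visit fern.
    At fig: go right to ash.
      ash is a leaf — visit ash.
    Visit fig.
  At aster: go right to rye.
    rye is a leaf — visit rye.
  Visit aster.
Visit daisy.
Full post-order sequence: hop, teak, ivy, rose, yew, lily, fern, ash, fig, rye, aster, daisy.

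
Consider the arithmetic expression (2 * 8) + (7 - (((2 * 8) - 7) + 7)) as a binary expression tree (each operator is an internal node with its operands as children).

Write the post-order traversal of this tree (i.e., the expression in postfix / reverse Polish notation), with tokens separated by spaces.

2 8 * 7 2 8 * 7 - 7 + - +

Post-order on an expression tree gives postfix notation: for each operator, emit left operand, right operand, then the operator.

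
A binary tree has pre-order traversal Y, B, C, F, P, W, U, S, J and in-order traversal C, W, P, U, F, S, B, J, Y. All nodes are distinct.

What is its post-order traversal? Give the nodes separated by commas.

The first element of pre-order is the root; it splits in-order into left and right subtrees.
Root Y: left subtree has 8 nodes {C, W, P, U, F, S, B, J}, right has 0 { }.
  Root B: left subtree has 6 nodes {C, W, P, U, F, S}, right has 1 {J}.
    Root C: left subtree has 0 nodes { }, right has 5 {W, P, U, F, S}.
      Root F: left subtree has 3 nodes {W, P, U}, right has 1 {S}.
        Root P: left subtree has 1 node {W}, right has 1 {U}.

W, U, P, S, F, C, J, B, Y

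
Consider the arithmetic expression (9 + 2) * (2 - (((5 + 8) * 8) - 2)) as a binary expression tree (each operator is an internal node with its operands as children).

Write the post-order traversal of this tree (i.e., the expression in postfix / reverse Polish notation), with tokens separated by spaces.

9 2 + 2 5 8 + 8 * 2 - - *

Post-order on an expression tree gives postfix notation: for each operator, emit left operand, right operand, then the operator.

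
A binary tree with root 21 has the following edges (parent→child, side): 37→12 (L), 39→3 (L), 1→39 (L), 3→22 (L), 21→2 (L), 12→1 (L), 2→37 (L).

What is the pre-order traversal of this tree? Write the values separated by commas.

21, 2, 37, 12, 1, 39, 3, 22

Pre-order visits the node, then its left subtree, then its right subtree.
Visit 21.
At 21: go left to 2.
  Visit 2.
  At 2: go left to 37.
    Visit 37.
    At 37: go left to 12.
      Visit 12.
      At 12: go left to 1.
        Visit 1.
        At 1: go left to 39.
          Visit 39.
          At 39: go left to 3.
            Visit 3.
            At 3: go left to 22.
              22 is a leaf — visit 22.
            At 3: no right child.
          At 39: no right child.
        At 1: no right child.
      At 12: no right child.
    At 37: no right child.
  At 2: no right child.
At 21: no right child.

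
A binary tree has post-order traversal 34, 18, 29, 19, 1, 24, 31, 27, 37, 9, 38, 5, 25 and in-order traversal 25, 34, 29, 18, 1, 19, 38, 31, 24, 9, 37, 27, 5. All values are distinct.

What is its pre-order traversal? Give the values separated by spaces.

25 5 38 1 29 34 18 19 9 31 24 37 27

The last element of post-order is the root; it splits in-order into left and right subtrees.
Root 25: left subtree has 0 nodes { }, right has 12 {34, 29, 18, 1, 19, 38, 31, 24, 9, 37, 27, 5}.
  Root 5: left subtree has 11 nodes {34, 29, 18, 1, 19, 38, 31, 24, 9, 37, 27}, right has 0 { }.
    Root 38: left subtree has 5 nodes {34, 29, 18, 1, 19}, right has 5 {31, 24, 9, 37, 27}.
      Root 1: left subtree has 3 nodes {34, 29, 18}, right has 1 {19}.
        Root 29: left subtree has 1 node {34}, right has 1 {18}.
      Root 9: left subtree has 2 nodes {31, 24}, right has 2 {37, 27}.
        Root 31: left subtree has 0 nodes { }, right has 1 {24}.
        Root 37: left subtree has 0 nodes { }, right has 1 {27}.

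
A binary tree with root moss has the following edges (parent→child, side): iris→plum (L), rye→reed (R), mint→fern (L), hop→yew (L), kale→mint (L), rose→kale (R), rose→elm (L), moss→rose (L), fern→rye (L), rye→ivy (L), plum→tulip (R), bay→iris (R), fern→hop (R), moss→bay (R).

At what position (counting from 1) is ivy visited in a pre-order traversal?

8

Pre-order visits the node, then its left subtree, then its right subtree.
Visit moss.
At moss: go left to rose.
  Visit rose.
  At rose: go left to elm.
    elm is a leaf — visit elm.
  At rose: go right to kale.
    Visit kale.
    At kale: go left to mint.
      Visit mint.
      At mint: go left to fern.
        Visit fern.
        At fern: go left to rye.
          Visit rye.
          At rye: go left to ivy.
            ivy is a leaf — visit ivy.
          At rye: go right to reed.
            reed is a leaf — visit reed.
        At fern: go right to hop.
          Visit hop.
          At hop: go left to yew.
            yew is a leaf — visit yew.
          At hop: no right child.
      At mint: no right child.
    At kale: no right child.
At moss: go right to bay.
  Visit bay.
  At bay: no left child.
  At bay: go right to iris.
    Visit iris.
    At iris: go left to plum.
      Visit plum.
      At plum: no left child.
      At plum: go right to tulip.
        tulip is a leaf — visit tulip.
    At iris: no right child.
Full pre-order sequence: moss, rose, elm, kale, mint, fern, rye, ivy, reed, hop, yew, bay, iris, plum, tulip.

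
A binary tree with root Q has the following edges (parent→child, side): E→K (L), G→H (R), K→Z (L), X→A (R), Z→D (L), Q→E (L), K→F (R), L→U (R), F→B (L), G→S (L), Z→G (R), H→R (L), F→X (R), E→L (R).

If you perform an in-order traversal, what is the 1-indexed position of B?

In-order visits the left subtree, then the node, then the right subtree.
At Q: go left to E.
  At E: go left to K.
    At K: go left to Z.
      At Z: go left to D.
        D is a leaf — visit D.
      Visit Z.
      At Z: go right to G.
        At G: go left to S.
          S is a leaf — visit S.
        Visit G.
        At G: go right to H.
          At H: go left to R.
            R is a leaf — visit R.
          Visit H.
          At H: no right child.
    Visit K.
    At K: go right to F.
      At F: go left to B.
        B is a leaf — visit B.
      Visit F.
      At F: go right to X.
        At X: no left child.
        Visit X.
        At X: go right to A.
          A is a leaf — visit A.
  Visit E.
  At E: go right to L.
    At L: no left child.
    Visit L.
    At L: go right to U.
      U is a leaf — visit U.
Visit Q.
At Q: no right child.
Full in-order sequence: D, Z, S, G, R, H, K, B, F, X, A, E, L, U, Q.

8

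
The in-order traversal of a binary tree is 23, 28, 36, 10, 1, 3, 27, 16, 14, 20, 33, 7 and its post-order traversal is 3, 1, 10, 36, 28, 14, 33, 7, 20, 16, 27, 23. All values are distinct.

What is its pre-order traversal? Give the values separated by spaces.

23 27 28 36 10 1 3 16 20 14 7 33

The last element of post-order is the root; it splits in-order into left and right subtrees.
Root 23: left subtree has 0 nodes { }, right has 11 {28, 36, 10, 1, 3, 27, 16, 14, 20, 33, 7}.
  Root 27: left subtree has 5 nodes {28, 36, 10, 1, 3}, right has 5 {16, 14, 20, 33, 7}.
    Root 28: left subtree has 0 nodes { }, right has 4 {36, 10, 1, 3}.
      Root 36: left subtree has 0 nodes { }, right has 3 {10, 1, 3}.
        Root 10: left subtree has 0 nodes { }, right has 2 {1, 3}.
          Root 1: left subtree has 0 nodes { }, right has 1 {3}.
    Root 16: left subtree has 0 nodes { }, right has 4 {14, 20, 33, 7}.
      Root 20: left subtree has 1 node {14}, right has 2 {33, 7}.
        Root 7: left subtree has 1 node {33}, right has 0 { }.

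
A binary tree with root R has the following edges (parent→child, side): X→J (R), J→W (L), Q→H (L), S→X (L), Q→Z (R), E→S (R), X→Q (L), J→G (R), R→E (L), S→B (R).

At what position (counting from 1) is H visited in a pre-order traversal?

Pre-order visits the node, then its left subtree, then its right subtree.
Visit R.
At R: go left to E.
  Visit E.
  At E: no left child.
  At E: go right to S.
    Visit S.
    At S: go left to X.
      Visit X.
      At X: go left to Q.
        Visit Q.
        At Q: go left to H.
          H is a leaf — visit H.
        At Q: go right to Z.
          Z is a leaf — visit Z.
      At X: go right to J.
        Visit J.
        At J: go left to W.
          W is a leaf — visit W.
        At J: go right to G.
          G is a leaf — visit G.
    At S: go right to B.
      B is a leaf — visit B.
At R: no right child.
Full pre-order sequence: R, E, S, X, Q, H, Z, J, W, G, B.

6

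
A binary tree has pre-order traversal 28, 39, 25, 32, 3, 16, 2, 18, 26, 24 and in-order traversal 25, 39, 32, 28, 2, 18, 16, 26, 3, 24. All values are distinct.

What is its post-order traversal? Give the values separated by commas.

The first element of pre-order is the root; it splits in-order into left and right subtrees.
Root 28: left subtree has 3 nodes {25, 39, 32}, right has 6 {2, 18, 16, 26, 3, 24}.
  Root 39: left subtree has 1 node {25}, right has 1 {32}.
  Root 3: left subtree has 4 nodes {2, 18, 16, 26}, right has 1 {24}.
    Root 16: left subtree has 2 nodes {2, 18}, right has 1 {26}.
      Root 2: left subtree has 0 nodes { }, right has 1 {18}.

25, 32, 39, 18, 2, 26, 16, 24, 3, 28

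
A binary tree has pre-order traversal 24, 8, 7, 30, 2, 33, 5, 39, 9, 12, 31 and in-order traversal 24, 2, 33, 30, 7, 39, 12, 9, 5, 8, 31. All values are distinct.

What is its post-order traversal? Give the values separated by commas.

33, 2, 30, 12, 9, 39, 5, 7, 31, 8, 24

The first element of pre-order is the root; it splits in-order into left and right subtrees.
Root 24: left subtree has 0 nodes { }, right has 10 {2, 33, 30, 7, 39, 12, 9, 5, 8, 31}.
  Root 8: left subtree has 8 nodes {2, 33, 30, 7, 39, 12, 9, 5}, right has 1 {31}.
    Root 7: left subtree has 3 nodes {2, 33, 30}, right has 4 {39, 12, 9, 5}.
      Root 30: left subtree has 2 nodes {2, 33}, right has 0 { }.
        Root 2: left subtree has 0 nodes { }, right has 1 {33}.
      Root 5: left subtree has 3 nodes {39, 12, 9}, right has 0 { }.
        Root 39: left subtree has 0 nodes { }, right has 2 {12, 9}.
          Root 9: left subtree has 1 node {12}, right has 0 { }.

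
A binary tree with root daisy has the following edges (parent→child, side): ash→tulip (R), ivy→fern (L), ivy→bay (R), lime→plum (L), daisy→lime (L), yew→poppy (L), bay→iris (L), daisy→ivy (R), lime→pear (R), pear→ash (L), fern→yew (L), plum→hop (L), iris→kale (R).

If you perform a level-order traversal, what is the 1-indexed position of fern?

6

Level-order visits nodes level by level from the root, left to right within each level.
Level 0: daisy
Level 1: lime, ivy
Level 2: plum, pear, fern, bay
Level 3: hop, ash, yew, iris
Level 4: tulip, poppy, kale
Full level-order sequence: daisy, lime, ivy, plum, pear, fern, bay, hop, ash, yew, iris, tulip, poppy, kale.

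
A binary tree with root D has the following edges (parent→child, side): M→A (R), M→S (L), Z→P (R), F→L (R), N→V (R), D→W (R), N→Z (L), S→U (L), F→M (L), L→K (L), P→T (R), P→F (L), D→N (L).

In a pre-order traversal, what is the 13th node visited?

V

Pre-order visits the node, then its left subtree, then its right subtree.
Visit D.
At D: go left to N.
  Visit N.
  At N: go left to Z.
    Visit Z.
    At Z: no left child.
    At Z: go right to P.
      Visit P.
      At P: go left to F.
        Visit F.
        At F: go left to M.
          Visit M.
          At M: go left to S.
            Visit S.
            At S: go left to U.
              U is a leaf — visit U.
            At S: no right child.
          At M: go right to A.
            A is a leaf — visit A.
        At F: go right to L.
          Visit L.
          At L: go left to K.
            K is a leaf — visit K.
          At L: no right child.
      At P: go right to T.
        T is a leaf — visit T.
  At N: go right to V.
    V is a leaf — visit V.
At D: go right to W.
  W is a leaf — visit W.
Full pre-order sequence: D, N, Z, P, F, M, S, U, A, L, K, T, V, W.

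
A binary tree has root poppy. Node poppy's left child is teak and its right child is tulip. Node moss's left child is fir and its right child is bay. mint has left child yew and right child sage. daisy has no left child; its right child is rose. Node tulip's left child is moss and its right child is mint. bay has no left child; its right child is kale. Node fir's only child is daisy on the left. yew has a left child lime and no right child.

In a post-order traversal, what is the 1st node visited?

teak

Post-order visits the left subtree, then the right subtree, then the node.
At poppy: go left to teak.
  teak is a leaf — visit teak.
At poppy: go right to tulip.
  At tulip: go left to moss.
    At moss: go left to fir.
      At fir: go left to daisy.
        At daisy: no left child.
        At daisy: go right to rose.
          rose is a leaf — visit rose.
        Visit daisy.
      At fir: no right child.
      Visit fir.
    At moss: go right to bay.
      At bay: no left child.
      At bay: go right to kale.
        kale is a leaf — visit kale.
      Visit bay.
    Visit moss.
  At tulip: go right to mint.
    At mint: go left to yew.
      At yew: go left to lime.
        lime is a leaf — visit lime.
      At yew: no right child.
      Visit yew.
    At mint: go right to sage.
      sage is a leaf — visit sage.
    Visit mint.
  Visit tulip.
Visit poppy.
Full post-order sequence: teak, rose, daisy, fir, kale, bay, moss, lime, yew, sage, mint, tulip, poppy.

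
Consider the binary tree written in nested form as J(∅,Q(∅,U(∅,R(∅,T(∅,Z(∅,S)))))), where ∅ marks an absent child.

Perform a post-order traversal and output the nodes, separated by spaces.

Post-order visits the left subtree, then the right subtree, then the node.
At J: no left child.
At J: go right to Q.
  At Q: no left child.
  At Q: go right to U.
    At U: no left child.
    At U: go right to R.
      At R: no left child.
      At R: go right to T.
        At T: no left child.
        At T: go right to Z.
          At Z: no left child.
          At Z: go right to S.
            S is a leaf — visit S.
          Visit Z.
        Visit T.
      Visit R.
    Visit U.
  Visit Q.
Visit J.

S Z T R U Q J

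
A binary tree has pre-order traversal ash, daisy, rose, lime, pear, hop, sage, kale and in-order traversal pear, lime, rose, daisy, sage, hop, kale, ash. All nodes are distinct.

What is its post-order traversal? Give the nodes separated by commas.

The first element of pre-order is the root; it splits in-order into left and right subtrees.
Root ash: left subtree has 7 nodes {pear, lime, rose, daisy, sage, hop, kale}, right has 0 { }.
  Root daisy: left subtree has 3 nodes {pear, lime, rose}, right has 3 {sage, hop, kale}.
    Root rose: left subtree has 2 nodes {pear, lime}, right has 0 { }.
      Root lime: left subtree has 1 node {pear}, right has 0 { }.
    Root hop: left subtree has 1 node {sage}, right has 1 {kale}.

pear, lime, rose, sage, kale, hop, daisy, ash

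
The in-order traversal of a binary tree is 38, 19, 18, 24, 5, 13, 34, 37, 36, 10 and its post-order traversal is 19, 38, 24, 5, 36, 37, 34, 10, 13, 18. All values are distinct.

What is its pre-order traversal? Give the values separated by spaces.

The last element of post-order is the root; it splits in-order into left and right subtrees.
Root 18: left subtree has 2 nodes {38, 19}, right has 7 {24, 5, 13, 34, 37, 36, 10}.
  Root 38: left subtree has 0 nodes { }, right has 1 {19}.
  Root 13: left subtree has 2 nodes {24, 5}, right has 4 {34, 37, 36, 10}.
    Root 5: left subtree has 1 node {24}, right has 0 { }.
    Root 10: left subtree has 3 nodes {34, 37, 36}, right has 0 { }.
      Root 34: left subtree has 0 nodes { }, right has 2 {37, 36}.
        Root 37: left subtree has 0 nodes { }, right has 1 {36}.

18 38 19 13 5 24 10 34 37 36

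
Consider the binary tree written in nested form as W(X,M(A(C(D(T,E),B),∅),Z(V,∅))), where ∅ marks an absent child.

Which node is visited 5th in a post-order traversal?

B

Post-order visits the left subtree, then the right subtree, then the node.
At W: go left to X.
  X is a leaf — visit X.
At W: go right to M.
  At M: go left to A.
    At A: go left to C.
      At C: go left to D.
        At D: go left to T.
          T is a leaf — visit T.
        At D: go right to E.
          E is a leaf — visit E.
        Visit D.
      At C: go right to B.
        B is a leaf — visit B.
      Visit C.
    At A: no right child.
    Visit A.
  At M: go right to Z.
    At Z: go left to V.
      V is a leaf — visit V.
    At Z: no right child.
    Visit Z.
  Visit M.
Visit W.
Full post-order sequence: X, T, E, D, B, C, A, V, Z, M, W.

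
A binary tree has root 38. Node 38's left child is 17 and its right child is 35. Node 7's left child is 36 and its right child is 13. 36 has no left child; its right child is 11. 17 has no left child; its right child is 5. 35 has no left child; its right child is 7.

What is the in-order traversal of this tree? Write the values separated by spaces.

17 5 38 35 36 11 7 13

In-order visits the left subtree, then the node, then the right subtree.
At 38: go left to 17.
  At 17: no left child.
  Visit 17.
  At 17: go right to 5.
    5 is a leaf — visit 5.
Visit 38.
At 38: go right to 35.
  At 35: no left child.
  Visit 35.
  At 35: go right to 7.
    At 7: go left to 36.
      At 36: no left child.
      Visit 36.
      At 36: go right to 11.
        11 is a leaf — visit 11.
    Visit 7.
    At 7: go right to 13.
      13 is a leaf — visit 13.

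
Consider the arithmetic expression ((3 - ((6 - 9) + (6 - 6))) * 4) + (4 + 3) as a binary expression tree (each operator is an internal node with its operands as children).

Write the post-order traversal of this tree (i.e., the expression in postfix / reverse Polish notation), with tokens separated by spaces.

Post-order on an expression tree gives postfix notation: for each operator, emit left operand, right operand, then the operator.

3 6 9 - 6 6 - + - 4 * 4 3 + +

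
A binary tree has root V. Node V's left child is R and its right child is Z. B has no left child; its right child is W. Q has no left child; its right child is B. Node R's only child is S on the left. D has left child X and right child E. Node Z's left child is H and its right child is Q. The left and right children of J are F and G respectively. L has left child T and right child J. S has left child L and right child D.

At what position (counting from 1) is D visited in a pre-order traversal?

9

Pre-order visits the node, then its left subtree, then its right subtree.
Visit V.
At V: go left to R.
  Visit R.
  At R: go left to S.
    Visit S.
    At S: go left to L.
      Visit L.
      At L: go left to T.
        T is a leaf — visit T.
      At L: go right to J.
        Visit J.
        At J: go left to F.
          F is a leaf — visit F.
        At J: go right to G.
          G is a leaf — visit G.
    At S: go right to D.
      Visit D.
      At D: go left to X.
        X is a leaf — visit X.
      At D: go right to E.
        E is a leaf — visit E.
  At R: no right child.
At V: go right to Z.
  Visit Z.
  At Z: go left to H.
    H is a leaf — visit H.
  At Z: go right to Q.
    Visit Q.
    At Q: no left child.
    At Q: go right to B.
      Visit B.
      At B: no left child.
      At B: go right to W.
        W is a leaf — visit W.
Full pre-order sequence: V, R, S, L, T, J, F, G, D, X, E, Z, H, Q, B, W.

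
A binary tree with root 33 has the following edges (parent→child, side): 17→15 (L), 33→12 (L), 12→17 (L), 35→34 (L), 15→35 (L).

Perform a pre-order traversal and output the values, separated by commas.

Pre-order visits the node, then its left subtree, then its right subtree.
Visit 33.
At 33: go left to 12.
  Visit 12.
  At 12: go left to 17.
    Visit 17.
    At 17: go left to 15.
      Visit 15.
      At 15: go left to 35.
        Visit 35.
        At 35: go left to 34.
          34 is a leaf — visit 34.
        At 35: no right child.
      At 15: no right child.
    At 17: no right child.
  At 12: no right child.
At 33: no right child.

33, 12, 17, 15, 35, 34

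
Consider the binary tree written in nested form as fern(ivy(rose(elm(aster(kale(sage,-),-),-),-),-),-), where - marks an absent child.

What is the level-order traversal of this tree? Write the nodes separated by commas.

Level-order visits nodes level by level from the root, left to right within each level.
Level 0: fern
Level 1: ivy
Level 2: rose
Level 3: elm
Level 4: aster
Level 5: kale
Level 6: sage

fern, ivy, rose, elm, aster, kale, sage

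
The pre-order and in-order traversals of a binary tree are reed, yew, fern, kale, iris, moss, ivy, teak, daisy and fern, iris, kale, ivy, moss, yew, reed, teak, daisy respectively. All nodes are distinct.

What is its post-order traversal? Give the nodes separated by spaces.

iris ivy moss kale fern yew daisy teak reed

The first element of pre-order is the root; it splits in-order into left and right subtrees.
Root reed: left subtree has 6 nodes {fern, iris, kale, ivy, moss, yew}, right has 2 {teak, daisy}.
  Root yew: left subtree has 5 nodes {fern, iris, kale, ivy, moss}, right has 0 { }.
    Root fern: left subtree has 0 nodes { }, right has 4 {iris, kale, ivy, moss}.
      Root kale: left subtree has 1 node {iris}, right has 2 {ivy, moss}.
        Root moss: left subtree has 1 node {ivy}, right has 0 { }.
  Root teak: left subtree has 0 nodes { }, right has 1 {daisy}.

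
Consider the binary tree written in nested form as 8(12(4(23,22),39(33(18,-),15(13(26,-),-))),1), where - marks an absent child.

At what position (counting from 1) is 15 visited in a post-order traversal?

Post-order visits the left subtree, then the right subtree, then the node.
At 8: go left to 12.
  At 12: go left to 4.
    At 4: go left to 23.
      23 is a leaf — visit 23.
    At 4: go right to 22.
      22 is a leaf — visit 22.
    Visit 4.
  At 12: go right to 39.
    At 39: go left to 33.
      At 33: go left to 18.
        18 is a leaf — visit 18.
      At 33: no right child.
      Visit 33.
    At 39: go right to 15.
      At 15: go left to 13.
        At 13: go left to 26.
          26 is a leaf — visit 26.
        At 13: no right child.
        Visit 13.
      At 15: no right child.
      Visit 15.
    Visit 39.
  Visit 12.
At 8: go right to 1.
  1 is a leaf — visit 1.
Visit 8.
Full post-order sequence: 23, 22, 4, 18, 33, 26, 13, 15, 39, 12, 1, 8.

8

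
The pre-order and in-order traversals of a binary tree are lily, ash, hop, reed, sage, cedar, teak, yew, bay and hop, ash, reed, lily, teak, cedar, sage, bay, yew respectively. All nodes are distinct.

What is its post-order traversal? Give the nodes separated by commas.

hop, reed, ash, teak, cedar, bay, yew, sage, lily

The first element of pre-order is the root; it splits in-order into left and right subtrees.
Root lily: left subtree has 3 nodes {hop, ash, reed}, right has 5 {teak, cedar, sage, bay, yew}.
  Root ash: left subtree has 1 node {hop}, right has 1 {reed}.
  Root sage: left subtree has 2 nodes {teak, cedar}, right has 2 {bay, yew}.
    Root cedar: left subtree has 1 node {teak}, right has 0 { }.
    Root yew: left subtree has 1 node {bay}, right has 0 { }.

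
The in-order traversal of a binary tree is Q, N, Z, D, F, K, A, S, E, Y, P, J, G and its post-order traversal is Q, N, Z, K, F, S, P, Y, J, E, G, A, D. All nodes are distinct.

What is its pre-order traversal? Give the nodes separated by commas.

The last element of post-order is the root; it splits in-order into left and right subtrees.
Root D: left subtree has 3 nodes {Q, N, Z}, right has 9 {F, K, A, S, E, Y, P, J, G}.
  Root Z: left subtree has 2 nodes {Q, N}, right has 0 { }.
    Root N: left subtree has 1 node {Q}, right has 0 { }.
  Root A: left subtree has 2 nodes {F, K}, right has 6 {S, E, Y, P, J, G}.
    Root F: left subtree has 0 nodes { }, right has 1 {K}.
    Root G: left subtree has 5 nodes {S, E, Y, P, J}, right has 0 { }.
      Root E: left subtree has 1 node {S}, right has 3 {Y, P, J}.
        Root J: left subtree has 2 nodes {Y, P}, right has 0 { }.
          Root Y: left subtree has 0 nodes { }, right has 1 {P}.

D, Z, N, Q, A, F, K, G, E, S, J, Y, P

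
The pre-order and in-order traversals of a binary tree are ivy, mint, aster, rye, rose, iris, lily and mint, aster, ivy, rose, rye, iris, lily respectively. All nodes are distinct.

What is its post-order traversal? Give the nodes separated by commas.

The first element of pre-order is the root; it splits in-order into left and right subtrees.
Root ivy: left subtree has 2 nodes {mint, aster}, right has 4 {rose, rye, iris, lily}.
  Root mint: left subtree has 0 nodes { }, right has 1 {aster}.
  Root rye: left subtree has 1 node {rose}, right has 2 {iris, lily}.
    Root iris: left subtree has 0 nodes { }, right has 1 {lily}.

aster, mint, rose, lily, iris, rye, ivy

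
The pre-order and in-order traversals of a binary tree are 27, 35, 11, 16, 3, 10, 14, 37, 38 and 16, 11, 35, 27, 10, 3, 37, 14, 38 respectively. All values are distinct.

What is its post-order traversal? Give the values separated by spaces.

16 11 35 10 37 38 14 3 27

The first element of pre-order is the root; it splits in-order into left and right subtrees.
Root 27: left subtree has 3 nodes {16, 11, 35}, right has 5 {10, 3, 37, 14, 38}.
  Root 35: left subtree has 2 nodes {16, 11}, right has 0 { }.
    Root 11: left subtree has 1 node {16}, right has 0 { }.
  Root 3: left subtree has 1 node {10}, right has 3 {37, 14, 38}.
    Root 14: left subtree has 1 node {37}, right has 1 {38}.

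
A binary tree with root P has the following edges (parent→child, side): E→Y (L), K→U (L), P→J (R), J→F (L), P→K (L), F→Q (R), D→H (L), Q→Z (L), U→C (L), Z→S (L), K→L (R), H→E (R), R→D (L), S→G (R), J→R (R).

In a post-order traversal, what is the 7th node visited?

Z

Post-order visits the left subtree, then the right subtree, then the node.
At P: go left to K.
  At K: go left to U.
    At U: go left to C.
      C is a leaf — visit C.
    At U: no right child.
    Visit U.
  At K: go right to L.
    L is a leaf — visit L.
  Visit K.
At P: go right to J.
  At J: go left to F.
    At F: no left child.
    At F: go right to Q.
      At Q: go left to Z.
        At Z: go left to S.
          At S: no left child.
          At S: go right to G.
            G is a leaf — visit G.
          Visit S.
        At Z: no right child.
        Visit Z.
      At Q: no right child.
      Visit Q.
    Visit F.
  At J: go right to R.
    At R: go left to D.
      At D: go left to H.
        At H: no left child.
        At H: go right to E.
          At E: go left to Y.
            Y is a leaf — visit Y.
          At E: no right child.
          Visit E.
        Visit H.
      At D: no right child.
      Visit D.
    At R: no right child.
    Visit R.
  Visit J.
Visit P.
Full post-order sequence: C, U, L, K, G, S, Z, Q, F, Y, E, H, D, R, J, P.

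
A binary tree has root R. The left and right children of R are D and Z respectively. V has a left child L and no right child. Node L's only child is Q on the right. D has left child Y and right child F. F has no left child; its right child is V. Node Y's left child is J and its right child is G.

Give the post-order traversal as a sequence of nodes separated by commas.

Post-order visits the left subtree, then the right subtree, then the node.
At R: go left to D.
  At D: go left to Y.
    At Y: go left to J.
      J is a leaf — visit J.
    At Y: go right to G.
      G is a leaf — visit G.
    Visit Y.
  At D: go right to F.
    At F: no left child.
    At F: go right to V.
      At V: go left to L.
        At L: no left child.
        At L: go right to Q.
          Q is a leaf — visit Q.
        Visit L.
      At V: no right child.
      Visit V.
    Visit F.
  Visit D.
At R: go right to Z.
  Z is a leaf — visit Z.
Visit R.

J, G, Y, Q, L, V, F, D, Z, R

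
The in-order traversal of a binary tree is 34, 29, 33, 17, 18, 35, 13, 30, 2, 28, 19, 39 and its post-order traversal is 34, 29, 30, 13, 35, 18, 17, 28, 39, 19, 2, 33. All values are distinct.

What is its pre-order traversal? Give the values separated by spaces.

The last element of post-order is the root; it splits in-order into left and right subtrees.
Root 33: left subtree has 2 nodes {34, 29}, right has 9 {17, 18, 35, 13, 30, 2, 28, 19, 39}.
  Root 29: left subtree has 1 node {34}, right has 0 { }.
  Root 2: left subtree has 5 nodes {17, 18, 35, 13, 30}, right has 3 {28, 19, 39}.
    Root 17: left subtree has 0 nodes { }, right has 4 {18, 35, 13, 30}.
      Root 18: left subtree has 0 nodes { }, right has 3 {35, 13, 30}.
        Root 35: left subtree has 0 nodes { }, right has 2 {13, 30}.
          Root 13: left subtree has 0 nodes { }, right has 1 {30}.
    Root 19: left subtree has 1 node {28}, right has 1 {39}.

33 29 34 2 17 18 35 13 30 19 28 39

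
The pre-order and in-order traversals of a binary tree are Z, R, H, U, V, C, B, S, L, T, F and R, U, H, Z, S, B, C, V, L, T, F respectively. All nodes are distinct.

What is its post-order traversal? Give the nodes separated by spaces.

U H R S B C F T L V Z

The first element of pre-order is the root; it splits in-order into left and right subtrees.
Root Z: left subtree has 3 nodes {R, U, H}, right has 7 {S, B, C, V, L, T, F}.
  Root R: left subtree has 0 nodes { }, right has 2 {U, H}.
    Root H: left subtree has 1 node {U}, right has 0 { }.
  Root V: left subtree has 3 nodes {S, B, C}, right has 3 {L, T, F}.
    Root C: left subtree has 2 nodes {S, B}, right has 0 { }.
      Root B: left subtree has 1 node {S}, right has 0 { }.
    Root L: left subtree has 0 nodes { }, right has 2 {T, F}.
      Root T: left subtree has 0 nodes { }, right has 1 {F}.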